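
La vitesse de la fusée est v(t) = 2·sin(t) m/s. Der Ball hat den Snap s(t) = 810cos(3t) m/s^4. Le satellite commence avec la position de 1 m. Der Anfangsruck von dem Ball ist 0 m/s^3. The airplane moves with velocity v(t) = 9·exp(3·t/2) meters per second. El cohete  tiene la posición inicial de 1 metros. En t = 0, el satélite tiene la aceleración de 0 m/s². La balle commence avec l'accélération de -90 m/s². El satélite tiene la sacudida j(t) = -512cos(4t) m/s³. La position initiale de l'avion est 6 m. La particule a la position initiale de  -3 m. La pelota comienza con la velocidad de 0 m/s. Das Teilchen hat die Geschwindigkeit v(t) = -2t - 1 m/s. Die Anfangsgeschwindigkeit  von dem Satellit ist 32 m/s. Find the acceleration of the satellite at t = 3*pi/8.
We need to integrate our jerk equation j(t) = -512·cos(4·t) 1 time. The integral of jerk is acceleration. Using a(0) = 0, we get a(t) = -128·sin(4·t). We have acceleration a(t) = -128·sin(4·t). Substituting t = 3*pi/8: a(3*pi/8) = 128.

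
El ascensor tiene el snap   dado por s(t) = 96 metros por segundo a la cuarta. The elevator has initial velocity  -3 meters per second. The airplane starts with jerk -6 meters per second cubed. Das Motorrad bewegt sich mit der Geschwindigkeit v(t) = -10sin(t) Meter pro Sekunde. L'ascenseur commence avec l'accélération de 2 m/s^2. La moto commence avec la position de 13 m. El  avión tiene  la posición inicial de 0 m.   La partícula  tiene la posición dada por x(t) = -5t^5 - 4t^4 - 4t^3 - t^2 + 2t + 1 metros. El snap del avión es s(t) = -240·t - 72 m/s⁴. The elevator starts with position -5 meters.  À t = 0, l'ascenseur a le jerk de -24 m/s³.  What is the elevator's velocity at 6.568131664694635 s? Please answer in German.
Ausgehend von dem Snap s(t) = 96, nehmen wir 3 Integrale. Die Stammfunktion von dem Snap ist der Ruck. Mit j(0) = -24 erhalten wir j(t) = 96·t - 24. Die Stammfunktion von dem Ruck, mit a(0) = 2, ergibt die Beschleunigung: a(t) = 48·t^2 - 24·t + 2. Mit ∫a(t)dt und Anwendung von v(0) = -3, finden wir v(t) = 16·t^3 - 12·t^2 + 2·t - 3. Aus der Gleichung für die Geschwindigkeit v(t) = 16·t^3 - 12·t^2 + 2·t - 3, setzen wir t = 6.568131664694635 ein und erhalten v = 4026.07637694983.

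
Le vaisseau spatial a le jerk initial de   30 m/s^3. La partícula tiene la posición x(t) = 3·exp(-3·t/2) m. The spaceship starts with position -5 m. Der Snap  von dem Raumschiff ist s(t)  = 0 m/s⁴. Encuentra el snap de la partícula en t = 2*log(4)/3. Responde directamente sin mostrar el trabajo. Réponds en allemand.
Der Snap bei t = 2*log(4)/3 ist s = 243/64.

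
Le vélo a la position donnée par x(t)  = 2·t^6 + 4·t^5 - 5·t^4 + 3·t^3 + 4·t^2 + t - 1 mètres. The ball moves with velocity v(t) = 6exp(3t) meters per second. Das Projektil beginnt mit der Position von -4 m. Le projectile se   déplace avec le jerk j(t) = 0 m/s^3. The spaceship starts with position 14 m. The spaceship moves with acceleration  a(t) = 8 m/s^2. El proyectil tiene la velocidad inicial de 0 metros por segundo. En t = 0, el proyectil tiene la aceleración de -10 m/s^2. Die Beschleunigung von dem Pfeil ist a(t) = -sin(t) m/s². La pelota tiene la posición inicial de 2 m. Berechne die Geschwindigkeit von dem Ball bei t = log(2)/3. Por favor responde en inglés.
Using v(t) = 6·exp(3·t) and substituting t = log(2)/3, we find v = 12.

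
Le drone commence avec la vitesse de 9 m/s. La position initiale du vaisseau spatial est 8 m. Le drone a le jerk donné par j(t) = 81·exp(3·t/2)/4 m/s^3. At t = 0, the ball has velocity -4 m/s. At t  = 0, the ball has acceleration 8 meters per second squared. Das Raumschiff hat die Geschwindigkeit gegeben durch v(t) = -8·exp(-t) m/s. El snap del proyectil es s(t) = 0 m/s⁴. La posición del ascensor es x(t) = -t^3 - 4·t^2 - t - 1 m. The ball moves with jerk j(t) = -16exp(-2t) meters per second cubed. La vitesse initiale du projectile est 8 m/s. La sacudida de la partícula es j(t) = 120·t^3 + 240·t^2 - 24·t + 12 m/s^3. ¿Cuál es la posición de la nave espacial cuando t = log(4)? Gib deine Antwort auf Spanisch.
Partiendo de la velocidad v(t) = -8·exp(-t), tomamos 1 antiderivada. La antiderivada de la velocidad es la posición. Usando x(0) = 8, obtenemos x(t) = 8·exp(-t). Tenemos la posición x(t) = 8·exp(-t). Sustituyendo t = log(4): x(log(4)) = 2.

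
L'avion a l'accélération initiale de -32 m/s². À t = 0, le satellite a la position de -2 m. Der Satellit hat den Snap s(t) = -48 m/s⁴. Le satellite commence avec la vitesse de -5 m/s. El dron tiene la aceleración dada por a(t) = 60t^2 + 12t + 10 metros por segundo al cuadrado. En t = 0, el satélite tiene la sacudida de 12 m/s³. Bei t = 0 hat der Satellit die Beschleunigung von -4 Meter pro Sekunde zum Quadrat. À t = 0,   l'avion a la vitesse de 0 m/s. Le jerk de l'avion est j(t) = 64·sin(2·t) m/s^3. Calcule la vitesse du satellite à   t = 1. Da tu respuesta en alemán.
Ausgehend von dem Snap s(t) = -48, nehmen wir 3 Integrale. Mit ∫s(t)dt und Anwendung von j(0) = 12, finden wir j(t) = 12 - 48·t. Durch Integration von dem Ruck und Verwendung der Anfangsbedingung a(0) = -4, erhalten wir a(t) = -24·t^2 + 12·t - 4. Das Integral von der Beschleunigung ist die Geschwindigkeit. Mit v(0) = -5 erhalten wir v(t) = -8·t^3 + 6·t^2 - 4·t - 5. Mit v(t) = -8·t^3 + 6·t^2 - 4·t - 5 und Einsetzen von t = 1, finden wir v = -11.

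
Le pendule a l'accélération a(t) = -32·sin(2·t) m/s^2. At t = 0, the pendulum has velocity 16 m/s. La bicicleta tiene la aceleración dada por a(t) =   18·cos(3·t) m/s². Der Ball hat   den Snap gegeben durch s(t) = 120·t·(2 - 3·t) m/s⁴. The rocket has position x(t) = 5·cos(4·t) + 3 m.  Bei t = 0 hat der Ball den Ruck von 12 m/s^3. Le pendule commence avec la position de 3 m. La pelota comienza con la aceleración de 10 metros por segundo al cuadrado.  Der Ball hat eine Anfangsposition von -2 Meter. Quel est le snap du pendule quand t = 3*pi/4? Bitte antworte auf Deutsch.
Ausgehend von der Beschleunigung a(t) = -32·sin(2·t), nehmen wir 2 Ableitungen. Durch Ableiten von der Beschleunigung erhalten wir den Ruck: j(t) = -64·cos(2·t). Durch Ableiten von dem Ruck erhalten wir den Snap: s(t) = 128·sin(2·t). Wir haben den Snap s(t) = 128·sin(2·t). Durch Einsetzen von t = 3*pi/4: s(3*pi/4) = -128.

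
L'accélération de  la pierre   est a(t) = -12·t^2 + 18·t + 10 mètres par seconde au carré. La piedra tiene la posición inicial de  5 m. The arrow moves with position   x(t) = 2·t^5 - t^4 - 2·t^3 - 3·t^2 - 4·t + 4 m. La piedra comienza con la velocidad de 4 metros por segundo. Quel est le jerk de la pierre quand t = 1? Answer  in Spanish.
Partiendo de la aceleración a(t) = -12·t^2 + 18·t + 10, tomamos 1 derivada. La derivada de la aceleración da la sacudida: j(t) = 18 - 24·t. Usando j(t) = 18 - 24·t y sustituyendo t = 1, encontramos j = -6.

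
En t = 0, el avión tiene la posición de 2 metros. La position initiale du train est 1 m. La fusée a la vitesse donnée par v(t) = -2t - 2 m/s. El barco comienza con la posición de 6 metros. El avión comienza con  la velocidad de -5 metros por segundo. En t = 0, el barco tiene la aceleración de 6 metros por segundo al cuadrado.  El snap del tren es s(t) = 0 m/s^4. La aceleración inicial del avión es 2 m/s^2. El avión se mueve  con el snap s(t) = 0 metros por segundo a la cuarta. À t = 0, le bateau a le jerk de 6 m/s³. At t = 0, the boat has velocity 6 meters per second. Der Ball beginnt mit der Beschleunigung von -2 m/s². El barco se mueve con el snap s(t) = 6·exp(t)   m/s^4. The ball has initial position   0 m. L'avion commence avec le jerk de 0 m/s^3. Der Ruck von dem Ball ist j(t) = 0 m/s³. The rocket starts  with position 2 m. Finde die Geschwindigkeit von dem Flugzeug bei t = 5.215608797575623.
Ausgehend von dem Snap s(t) = 0, nehmen wir 3 Stammfunktionen. Die Stammfunktion von dem Snap ist der Ruck. Mit j(0) = 0 erhalten wir j(t) = 0. Das Integral von dem Ruck ist die Beschleunigung. Mit a(0) = 2 erhalten wir a(t) = 2. Durch Integration von der Beschleunigung und Verwendung der Anfangsbedingung v(0) = -5, erhalten wir v(t) = 2·t - 5. Mit v(t) = 2·t - 5 und Einsetzen von t = 5.215608797575623, finden wir v = 5.43121759515125.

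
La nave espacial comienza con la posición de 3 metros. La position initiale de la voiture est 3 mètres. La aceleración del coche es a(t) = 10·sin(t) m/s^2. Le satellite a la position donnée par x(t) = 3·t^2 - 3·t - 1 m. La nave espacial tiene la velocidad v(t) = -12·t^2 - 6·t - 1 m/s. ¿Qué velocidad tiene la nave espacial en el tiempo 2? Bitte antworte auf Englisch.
Using v(t) = -12·t^2 - 6·t - 1 and substituting t = 2, we find v = -61.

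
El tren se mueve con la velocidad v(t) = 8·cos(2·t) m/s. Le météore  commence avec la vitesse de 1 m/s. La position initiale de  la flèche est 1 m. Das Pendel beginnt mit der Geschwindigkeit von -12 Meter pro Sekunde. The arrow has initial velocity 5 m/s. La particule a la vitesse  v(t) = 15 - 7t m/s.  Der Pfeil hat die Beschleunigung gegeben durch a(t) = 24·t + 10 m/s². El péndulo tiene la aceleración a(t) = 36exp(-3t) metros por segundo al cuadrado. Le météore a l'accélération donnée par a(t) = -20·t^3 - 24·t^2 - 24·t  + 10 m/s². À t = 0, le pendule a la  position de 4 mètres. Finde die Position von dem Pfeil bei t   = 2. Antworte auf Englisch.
We need to integrate our acceleration equation a(t) = 24·t + 10 2 times. Taking ∫a(t)dt and applying v(0) = 5, we find v(t) = 12·t^2 + 10·t + 5. Taking ∫v(t)dt and applying x(0) = 1, we find x(t) = 4·t^3 + 5·t^2 + 5·t + 1. We have position x(t) = 4·t^3 + 5·t^2 + 5·t + 1. Substituting t = 2: x(2) = 63.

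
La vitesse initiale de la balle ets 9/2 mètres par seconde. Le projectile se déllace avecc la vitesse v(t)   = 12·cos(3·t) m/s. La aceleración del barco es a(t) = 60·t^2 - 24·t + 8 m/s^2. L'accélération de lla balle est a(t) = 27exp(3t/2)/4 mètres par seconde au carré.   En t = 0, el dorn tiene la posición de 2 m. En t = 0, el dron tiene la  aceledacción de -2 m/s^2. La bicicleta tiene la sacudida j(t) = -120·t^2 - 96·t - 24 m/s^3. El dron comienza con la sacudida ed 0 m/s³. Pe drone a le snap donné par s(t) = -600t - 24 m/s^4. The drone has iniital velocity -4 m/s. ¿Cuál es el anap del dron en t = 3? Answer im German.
Wir haben den Snap s(t) = -600·t - 24. Durch Einsetzen von t = 3: s(3) = -1824.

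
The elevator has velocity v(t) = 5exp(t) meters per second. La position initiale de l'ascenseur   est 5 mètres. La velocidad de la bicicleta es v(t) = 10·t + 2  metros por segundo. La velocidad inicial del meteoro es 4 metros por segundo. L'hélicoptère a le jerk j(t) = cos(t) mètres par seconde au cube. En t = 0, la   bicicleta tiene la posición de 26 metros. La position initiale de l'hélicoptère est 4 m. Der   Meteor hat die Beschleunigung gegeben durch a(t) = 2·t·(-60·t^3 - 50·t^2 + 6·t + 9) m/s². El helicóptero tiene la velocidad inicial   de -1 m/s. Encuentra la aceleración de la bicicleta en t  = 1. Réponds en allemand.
Ausgehend von der Geschwindigkeit v(t) = 10·t + 2, nehmen wir 1 Ableitung. Durch Ableiten von der Geschwindigkeit erhalten wir die Beschleunigung: a(t) = 10. Aus der Gleichung für die Beschleunigung a(t) = 10, setzen wir t = 1 ein und erhalten a = 10.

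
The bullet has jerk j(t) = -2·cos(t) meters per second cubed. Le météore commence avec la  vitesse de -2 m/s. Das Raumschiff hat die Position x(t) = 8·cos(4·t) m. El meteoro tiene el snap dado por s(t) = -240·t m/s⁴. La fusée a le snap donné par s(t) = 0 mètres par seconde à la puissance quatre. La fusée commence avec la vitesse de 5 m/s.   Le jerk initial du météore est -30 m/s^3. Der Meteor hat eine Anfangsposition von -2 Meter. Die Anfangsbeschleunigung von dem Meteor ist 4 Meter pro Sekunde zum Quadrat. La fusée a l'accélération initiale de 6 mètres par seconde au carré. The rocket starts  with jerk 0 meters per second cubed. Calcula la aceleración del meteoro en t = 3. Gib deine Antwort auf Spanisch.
Partiendo del snap s(t) = -240·t, tomamos 2 integrales. La integral del snap es la sacudida. Usando j(0) = -30, obtenemos j(t) = -120·t^2 - 30. La integral de la sacudida es la aceleración. Usando a(0) = 4, obtenemos a(t) = -40·t^3 - 30·t + 4. De la ecuación de la aceleración a(t) = -40·t^3 - 30·t + 4, sustituimos t = 3 para obtener a = -1166.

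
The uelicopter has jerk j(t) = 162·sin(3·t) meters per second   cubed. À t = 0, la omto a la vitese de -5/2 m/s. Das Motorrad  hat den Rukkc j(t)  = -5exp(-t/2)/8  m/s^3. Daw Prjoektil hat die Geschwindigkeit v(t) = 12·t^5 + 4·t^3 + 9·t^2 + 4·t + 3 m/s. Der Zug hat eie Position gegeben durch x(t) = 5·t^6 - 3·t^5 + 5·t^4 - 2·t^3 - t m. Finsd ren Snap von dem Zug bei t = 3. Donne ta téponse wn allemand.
Um dies zu lösen, müssen wir 4 Ableitungen unserer Gleichung für die Position x(t) = 5·t^6 - 3·t^5 + 5·t^4 - 2·t^3 - t nehmen. Durch Ableiten von der Position erhalten wir die Geschwindigkeit: v(t) = 30·t^5 - 15·t^4 + 20·t^3 - 6·t^2 - 1. Mit d/dt von v(t) finden wir a(t) = 150·t^4 - 60·t^3 + 60·t^2 - 12·t. Durch Ableiten von der Beschleunigung erhalten wir den Ruck: j(t) = 600·t^3 - 180·t^2 + 120·t - 12. Mit d/dt von j(t) finden wir s(t) = 1800·t^2 - 360·t + 120. Aus der Gleichung für den Snap s(t) = 1800·t^2 - 360·t + 120, setzen wir t = 3 ein und erhalten s = 15240.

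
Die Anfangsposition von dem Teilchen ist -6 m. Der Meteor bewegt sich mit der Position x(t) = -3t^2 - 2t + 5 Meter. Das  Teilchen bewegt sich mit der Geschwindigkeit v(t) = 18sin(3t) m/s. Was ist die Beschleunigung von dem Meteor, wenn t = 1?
Ausgehend von der Position x(t) = -3·t^2 - 2·t + 5, nehmen wir 2 Ableitungen. Durch Ableiten von der Position erhalten wir die Geschwindigkeit: v(t) = -6·t - 2. Die Ableitung von der Geschwindigkeit ergibt die Beschleunigung: a(t) = -6. Aus der Gleichung für die Beschleunigung a(t) = -6, setzen wir t = 1 ein und erhalten a = -6.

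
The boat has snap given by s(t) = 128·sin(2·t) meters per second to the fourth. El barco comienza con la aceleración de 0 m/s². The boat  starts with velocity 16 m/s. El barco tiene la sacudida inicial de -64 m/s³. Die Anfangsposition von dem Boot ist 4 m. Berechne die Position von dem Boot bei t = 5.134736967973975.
Wir müssen unsere Gleichung für den Snap s(t) = 128·sin(2·t) 4-mal integrieren. Durch Integration von dem Snap und Verwendung der Anfangsbedingung j(0) = -64, erhalten wir j(t) = -64·cos(2·t). Die Stammfunktion von dem Ruck ist die Beschleunigung. Mit a(0) = 0 erhalten wir a(t) = -32·sin(2·t). Mit ∫a(t)dt und Anwendung von v(0) = 16, finden wir v(t) = 16·cos(2·t). Das Integral von der Geschwindigkeit ist die Position. Mit x(0) = 4 erhalten wir x(t) = 8·sin(2·t) + 4. Aus der Gleichung für die Position x(t) = 8·sin(2·t) + 4, setzen wir t = 5.134736967973975 ein und erhalten x = -1.98215429460464.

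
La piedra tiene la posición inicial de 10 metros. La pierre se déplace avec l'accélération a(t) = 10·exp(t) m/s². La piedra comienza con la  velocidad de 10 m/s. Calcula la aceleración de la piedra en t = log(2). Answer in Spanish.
Tenemos la aceleración a(t) = 10·exp(t). Sustituyendo t = log(2): a(log(2)) = 20.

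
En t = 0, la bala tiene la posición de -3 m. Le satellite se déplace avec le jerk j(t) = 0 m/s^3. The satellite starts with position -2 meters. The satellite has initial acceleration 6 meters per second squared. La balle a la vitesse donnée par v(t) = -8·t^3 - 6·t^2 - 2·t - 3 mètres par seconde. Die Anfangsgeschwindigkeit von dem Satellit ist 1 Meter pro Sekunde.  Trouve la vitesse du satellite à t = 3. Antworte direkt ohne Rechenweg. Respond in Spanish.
La respuesta es 19.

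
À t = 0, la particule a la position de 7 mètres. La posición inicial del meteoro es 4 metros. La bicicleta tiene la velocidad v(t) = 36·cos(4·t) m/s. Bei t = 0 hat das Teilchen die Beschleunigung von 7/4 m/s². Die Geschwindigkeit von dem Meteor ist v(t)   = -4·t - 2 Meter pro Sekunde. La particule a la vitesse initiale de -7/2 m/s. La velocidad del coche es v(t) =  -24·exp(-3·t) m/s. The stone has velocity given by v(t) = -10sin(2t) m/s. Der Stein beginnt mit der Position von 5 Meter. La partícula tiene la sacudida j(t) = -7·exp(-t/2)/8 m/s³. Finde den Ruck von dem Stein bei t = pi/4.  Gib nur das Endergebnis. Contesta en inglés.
At t = pi/4, j = 40.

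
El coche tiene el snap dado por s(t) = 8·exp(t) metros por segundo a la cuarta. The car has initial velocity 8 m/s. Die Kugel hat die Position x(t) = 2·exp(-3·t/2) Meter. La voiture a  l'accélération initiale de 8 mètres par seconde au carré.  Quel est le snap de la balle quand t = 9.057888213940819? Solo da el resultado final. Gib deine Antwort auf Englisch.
The answer is 0.0000127264925723537.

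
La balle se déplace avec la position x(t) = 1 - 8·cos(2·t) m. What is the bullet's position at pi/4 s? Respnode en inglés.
We have position x(t) = 1 - 8·cos(2·t). Substituting t = pi/4: x(pi/4) = 1.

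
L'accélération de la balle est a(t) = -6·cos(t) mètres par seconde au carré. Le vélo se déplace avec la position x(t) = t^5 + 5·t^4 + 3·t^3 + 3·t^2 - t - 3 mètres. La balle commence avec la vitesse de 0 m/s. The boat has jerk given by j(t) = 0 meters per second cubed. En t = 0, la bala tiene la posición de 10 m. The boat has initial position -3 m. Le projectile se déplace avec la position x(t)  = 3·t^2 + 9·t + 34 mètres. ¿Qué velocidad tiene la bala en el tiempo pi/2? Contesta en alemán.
Ausgehend von der Beschleunigung a(t) = -6·cos(t), nehmen wir 1 Integral. Durch Integration von der Beschleunigung und Verwendung der Anfangsbedingung v(0) = 0, erhalten wir v(t) = -6·sin(t). Mit v(t) = -6·sin(t) und Einsetzen von t = pi/2, finden wir v = -6.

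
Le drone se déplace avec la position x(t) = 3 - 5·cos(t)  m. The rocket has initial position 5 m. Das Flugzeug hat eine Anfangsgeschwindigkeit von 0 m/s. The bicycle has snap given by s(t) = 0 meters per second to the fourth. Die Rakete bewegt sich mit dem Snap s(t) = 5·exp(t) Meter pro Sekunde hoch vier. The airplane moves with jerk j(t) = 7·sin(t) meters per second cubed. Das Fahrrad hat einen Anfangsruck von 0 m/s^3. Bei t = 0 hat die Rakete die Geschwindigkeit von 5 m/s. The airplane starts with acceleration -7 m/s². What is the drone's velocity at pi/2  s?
To solve this, we need to take 1 derivative of our position equation x(t) = 3 - 5·cos(t). Taking d/dt of x(t), we find v(t) = 5·sin(t). Using v(t) = 5·sin(t) and substituting t = pi/2, we find v = 5.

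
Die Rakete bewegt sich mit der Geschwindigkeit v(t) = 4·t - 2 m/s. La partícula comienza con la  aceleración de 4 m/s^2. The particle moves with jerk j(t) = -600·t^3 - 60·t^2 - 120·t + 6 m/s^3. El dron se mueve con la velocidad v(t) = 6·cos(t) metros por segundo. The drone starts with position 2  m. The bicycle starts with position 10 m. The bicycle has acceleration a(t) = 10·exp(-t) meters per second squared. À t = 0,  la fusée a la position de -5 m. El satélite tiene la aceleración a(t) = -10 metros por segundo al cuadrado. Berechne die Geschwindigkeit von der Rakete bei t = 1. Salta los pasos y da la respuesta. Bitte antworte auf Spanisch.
La respuesta es 2.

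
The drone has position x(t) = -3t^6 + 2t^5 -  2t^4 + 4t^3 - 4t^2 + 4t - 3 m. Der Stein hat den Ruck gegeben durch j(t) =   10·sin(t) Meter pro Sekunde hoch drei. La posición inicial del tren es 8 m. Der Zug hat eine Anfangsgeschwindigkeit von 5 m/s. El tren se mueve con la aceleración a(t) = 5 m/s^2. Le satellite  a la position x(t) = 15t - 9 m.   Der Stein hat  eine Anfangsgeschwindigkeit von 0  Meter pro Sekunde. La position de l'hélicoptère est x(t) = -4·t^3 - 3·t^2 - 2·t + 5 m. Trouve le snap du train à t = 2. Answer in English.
Starting from acceleration a(t) = 5, we take 2 derivatives. The derivative of acceleration gives jerk: j(t) = 0. Taking d/dt of j(t), we find s(t) = 0. We have snap s(t) = 0. Substituting t = 2: s(2) = 0.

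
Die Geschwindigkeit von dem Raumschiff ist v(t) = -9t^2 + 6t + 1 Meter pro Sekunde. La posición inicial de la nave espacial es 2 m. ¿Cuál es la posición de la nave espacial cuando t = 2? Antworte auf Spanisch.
Necesitamos integrar nuestra ecuación de la velocidad v(t) = -9·t^2 + 6·t + 1 1 vez. La integral de la velocidad es la posición. Usando x(0) = 2, obtenemos x(t) = -3·t^3 + 3·t^2 + t + 2. Tenemos la posición x(t) = -3·t^3 + 3·t^2 + t + 2. Sustituyendo t = 2: x(2) = -8.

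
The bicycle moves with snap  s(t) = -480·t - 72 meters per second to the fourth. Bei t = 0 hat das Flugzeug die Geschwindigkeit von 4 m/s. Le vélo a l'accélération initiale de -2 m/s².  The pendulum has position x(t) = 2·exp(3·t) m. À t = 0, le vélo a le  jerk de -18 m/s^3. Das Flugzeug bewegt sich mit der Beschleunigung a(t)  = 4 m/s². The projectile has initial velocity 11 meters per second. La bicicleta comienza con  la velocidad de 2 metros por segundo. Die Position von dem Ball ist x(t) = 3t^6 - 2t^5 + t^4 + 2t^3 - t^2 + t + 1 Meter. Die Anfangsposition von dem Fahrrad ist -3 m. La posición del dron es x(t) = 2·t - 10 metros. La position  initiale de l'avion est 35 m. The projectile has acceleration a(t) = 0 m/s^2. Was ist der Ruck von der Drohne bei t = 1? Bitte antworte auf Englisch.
We must differentiate our position equation x(t) = 2·t - 10 3 times. Taking d/dt of x(t), we find v(t) = 2. Differentiating velocity, we get acceleration: a(t) = 0. Differentiating acceleration, we get jerk: j(t) = 0. Using j(t) = 0 and substituting t = 1, we find j = 0.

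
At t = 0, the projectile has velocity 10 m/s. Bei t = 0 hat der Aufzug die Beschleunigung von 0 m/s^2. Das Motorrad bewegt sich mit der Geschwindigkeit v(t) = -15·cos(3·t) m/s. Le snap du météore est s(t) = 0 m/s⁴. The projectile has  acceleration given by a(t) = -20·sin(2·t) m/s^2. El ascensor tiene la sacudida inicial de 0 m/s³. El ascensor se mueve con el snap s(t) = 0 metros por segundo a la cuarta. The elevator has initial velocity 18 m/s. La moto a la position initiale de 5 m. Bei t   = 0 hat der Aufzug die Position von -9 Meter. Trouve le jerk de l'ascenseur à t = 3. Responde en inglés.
Starting from snap s(t) = 0, we take 1 integral. The integral of snap is jerk. Using j(0) = 0, we get j(t) = 0. Using j(t) = 0 and substituting t = 3, we find j = 0.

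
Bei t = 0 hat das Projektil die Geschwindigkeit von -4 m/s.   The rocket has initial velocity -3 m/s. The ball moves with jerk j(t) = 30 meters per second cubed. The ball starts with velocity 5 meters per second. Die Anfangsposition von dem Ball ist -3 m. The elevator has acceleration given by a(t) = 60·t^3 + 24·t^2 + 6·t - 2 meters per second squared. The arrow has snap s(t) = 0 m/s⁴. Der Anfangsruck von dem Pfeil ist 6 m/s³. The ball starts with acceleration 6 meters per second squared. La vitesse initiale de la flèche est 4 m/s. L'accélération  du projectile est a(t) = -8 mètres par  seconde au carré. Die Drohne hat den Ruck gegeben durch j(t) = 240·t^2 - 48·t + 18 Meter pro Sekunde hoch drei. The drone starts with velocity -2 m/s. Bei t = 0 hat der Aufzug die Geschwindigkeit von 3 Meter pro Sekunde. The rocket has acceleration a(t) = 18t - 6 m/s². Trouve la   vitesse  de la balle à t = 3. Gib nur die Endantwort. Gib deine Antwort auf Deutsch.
Bei t = 3, v = 158.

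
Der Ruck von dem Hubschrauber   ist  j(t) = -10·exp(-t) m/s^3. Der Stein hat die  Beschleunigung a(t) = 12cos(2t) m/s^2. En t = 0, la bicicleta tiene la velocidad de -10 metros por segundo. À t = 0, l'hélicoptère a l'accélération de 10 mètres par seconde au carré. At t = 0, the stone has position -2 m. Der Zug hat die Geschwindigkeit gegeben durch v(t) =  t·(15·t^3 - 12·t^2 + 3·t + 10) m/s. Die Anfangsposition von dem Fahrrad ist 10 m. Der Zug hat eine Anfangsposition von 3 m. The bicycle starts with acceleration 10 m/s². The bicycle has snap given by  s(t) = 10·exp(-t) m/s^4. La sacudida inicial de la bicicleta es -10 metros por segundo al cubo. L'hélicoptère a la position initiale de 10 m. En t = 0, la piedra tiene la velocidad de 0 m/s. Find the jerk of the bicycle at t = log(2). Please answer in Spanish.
Debemos encontrar la integral de nuestra ecuación del snap s(t) = 10·exp(-t) 1 vez. Integrando el snap y usando la condición inicial j(0) = -10, obtenemos j(t) = -10·exp(-t). De la ecuación de la sacudida j(t) = -10·exp(-t), sustituimos t = log(2) para obtener j = -5.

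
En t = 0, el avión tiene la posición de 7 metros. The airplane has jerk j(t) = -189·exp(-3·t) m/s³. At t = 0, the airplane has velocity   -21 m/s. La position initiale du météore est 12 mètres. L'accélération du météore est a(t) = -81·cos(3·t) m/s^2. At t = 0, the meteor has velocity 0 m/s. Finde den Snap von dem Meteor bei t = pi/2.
Ausgehend von der Beschleunigung a(t) = -81·cos(3·t), nehmen wir 2 Ableitungen. Die Ableitung von der Beschleunigung ergibt den Ruck: j(t) = 243·sin(3·t). Die Ableitung von dem Ruck ergibt den Snap: s(t) = 729·cos(3·t). Wir haben den Snap s(t) = 729·cos(3·t). Durch Einsetzen von t = pi/2: s(pi/2) = 0.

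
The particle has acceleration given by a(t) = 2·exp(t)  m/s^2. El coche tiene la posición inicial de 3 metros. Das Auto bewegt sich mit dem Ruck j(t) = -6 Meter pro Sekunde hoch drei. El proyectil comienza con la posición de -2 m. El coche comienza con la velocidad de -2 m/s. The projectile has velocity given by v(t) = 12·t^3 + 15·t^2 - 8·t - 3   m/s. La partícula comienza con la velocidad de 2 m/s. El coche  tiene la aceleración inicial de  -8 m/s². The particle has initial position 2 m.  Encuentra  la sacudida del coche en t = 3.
Usando j(t) = -6 y sustituyendo t = 3, encontramos j = -6.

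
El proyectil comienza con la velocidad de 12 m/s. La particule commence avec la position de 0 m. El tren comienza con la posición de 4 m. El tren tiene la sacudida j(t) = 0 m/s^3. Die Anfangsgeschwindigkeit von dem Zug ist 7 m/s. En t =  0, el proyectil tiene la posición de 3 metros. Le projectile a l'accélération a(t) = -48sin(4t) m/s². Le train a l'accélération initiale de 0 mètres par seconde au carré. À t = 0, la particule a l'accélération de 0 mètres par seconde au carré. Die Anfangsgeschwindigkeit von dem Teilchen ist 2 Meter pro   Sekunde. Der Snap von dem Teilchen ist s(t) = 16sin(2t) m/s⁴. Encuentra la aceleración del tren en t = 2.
Necesitamos integrar nuestra ecuación de la sacudida j(t) = 0 1 vez. La integral de la sacudida, con a(0) = 0, da la aceleración: a(t) = 0. Usando a(t) = 0 y sustituyendo t = 2, encontramos a = 0.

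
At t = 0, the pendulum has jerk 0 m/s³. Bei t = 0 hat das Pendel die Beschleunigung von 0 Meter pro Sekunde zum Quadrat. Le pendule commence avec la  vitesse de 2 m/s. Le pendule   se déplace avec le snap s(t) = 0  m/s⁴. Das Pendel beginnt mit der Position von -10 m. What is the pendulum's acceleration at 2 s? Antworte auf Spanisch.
Para resolver esto, necesitamos tomar 2 integrales de nuestra ecuación del snap s(t) = 0. Tomando ∫s(t)dt y aplicando j(0) = 0, encontramos j(t) = 0. Integrando la sacudida y usando la condición inicial a(0) = 0, obtenemos a(t) = 0. Usando a(t) = 0 y sustituyendo t = 2, encontramos a = 0.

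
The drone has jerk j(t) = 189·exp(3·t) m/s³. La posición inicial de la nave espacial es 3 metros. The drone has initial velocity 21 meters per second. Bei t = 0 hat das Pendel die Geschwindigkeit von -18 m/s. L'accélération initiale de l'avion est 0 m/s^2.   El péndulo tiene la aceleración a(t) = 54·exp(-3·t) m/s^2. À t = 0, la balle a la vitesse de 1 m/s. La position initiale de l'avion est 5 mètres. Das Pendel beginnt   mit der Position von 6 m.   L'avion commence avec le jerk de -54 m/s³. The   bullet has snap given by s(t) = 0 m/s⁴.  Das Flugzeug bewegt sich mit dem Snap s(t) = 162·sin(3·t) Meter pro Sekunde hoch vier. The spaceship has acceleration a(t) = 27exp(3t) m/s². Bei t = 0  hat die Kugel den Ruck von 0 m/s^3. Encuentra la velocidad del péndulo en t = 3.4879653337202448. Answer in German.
Um dies zu lösen, müssen wir 1 Integral unserer Gleichung für die Beschleunigung a(t) = 54·exp(-3·t) finden. Durch Integration von der Beschleunigung und Verwendung der Anfangsbedingung v(0) = -18, erhalten wir v(t) = -18·exp(-3·t). Mit v(t) = -18·exp(-3·t) und Einsetzen von t = 3.4879653337202448, finden wir v = -0.000513878221739989.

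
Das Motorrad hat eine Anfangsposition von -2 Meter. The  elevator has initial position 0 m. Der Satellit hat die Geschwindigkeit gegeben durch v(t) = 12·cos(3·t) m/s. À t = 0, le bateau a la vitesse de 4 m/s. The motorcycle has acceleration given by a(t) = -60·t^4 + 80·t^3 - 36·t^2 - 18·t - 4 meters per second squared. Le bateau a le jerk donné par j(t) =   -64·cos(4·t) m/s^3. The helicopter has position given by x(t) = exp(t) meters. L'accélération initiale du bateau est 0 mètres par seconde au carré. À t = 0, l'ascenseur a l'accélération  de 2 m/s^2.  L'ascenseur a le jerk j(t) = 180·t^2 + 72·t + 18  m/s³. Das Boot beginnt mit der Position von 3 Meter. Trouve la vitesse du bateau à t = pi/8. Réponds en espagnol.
Partiendo de la sacudida j(t) = -64·cos(4·t), tomamos 2 antiderivadas. Tomando ∫j(t)dt y aplicando a(0) = 0, encontramos a(t) = -16·sin(4·t). Integrando la aceleración y usando la condición inicial v(0) = 4, obtenemos v(t) = 4·cos(4·t). Usando v(t) = 4·cos(4·t) y sustituyendo t = pi/8, encontramos v = 0.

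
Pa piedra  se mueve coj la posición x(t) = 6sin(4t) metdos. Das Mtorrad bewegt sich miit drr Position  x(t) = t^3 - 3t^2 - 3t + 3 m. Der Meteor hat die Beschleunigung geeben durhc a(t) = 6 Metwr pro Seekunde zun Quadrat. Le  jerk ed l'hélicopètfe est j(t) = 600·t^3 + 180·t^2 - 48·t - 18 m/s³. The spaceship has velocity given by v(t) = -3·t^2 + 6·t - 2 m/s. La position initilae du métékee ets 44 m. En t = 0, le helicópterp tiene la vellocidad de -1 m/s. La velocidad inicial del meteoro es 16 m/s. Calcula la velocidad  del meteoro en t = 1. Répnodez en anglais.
We must find the antiderivative of our acceleration equation a(t) = 6 1 time. The integral of acceleration, with v(0) = 16, gives velocity: v(t) = 6·t + 16. We have velocity v(t) = 6·t + 16. Substituting t = 1: v(1) = 22.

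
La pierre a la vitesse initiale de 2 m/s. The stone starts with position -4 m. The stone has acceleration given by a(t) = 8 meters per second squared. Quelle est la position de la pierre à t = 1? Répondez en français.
Nous devons intégrer notre équation de l'accélération a(t) = 8 2 fois. En prenant ∫a(t)dt et en appliquant v(0) = 2, nous trouvons v(t) = 8·t + 2. La primitive de la vitesse, avec x(0) = -4, donne la position: x(t) = 4·t^2 + 2·t - 4. Nous avons la position x(t) = 4·t^2 + 2·t - 4. En substituant t = 1: x(1) = 2.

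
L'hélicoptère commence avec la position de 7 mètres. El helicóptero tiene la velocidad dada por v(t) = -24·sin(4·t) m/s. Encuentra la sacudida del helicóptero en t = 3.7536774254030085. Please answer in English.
To solve this, we need to take 2 derivatives of our velocity equation v(t) = -24·sin(4·t). Taking d/dt of v(t), we find a(t) = -96·cos(4·t). Taking d/dt of a(t), we find j(t) = 384·sin(4·t). From the given jerk equation j(t) = 384·sin(4·t), we substitute t = 3.7536774254030085 to get j = 245.392553769919.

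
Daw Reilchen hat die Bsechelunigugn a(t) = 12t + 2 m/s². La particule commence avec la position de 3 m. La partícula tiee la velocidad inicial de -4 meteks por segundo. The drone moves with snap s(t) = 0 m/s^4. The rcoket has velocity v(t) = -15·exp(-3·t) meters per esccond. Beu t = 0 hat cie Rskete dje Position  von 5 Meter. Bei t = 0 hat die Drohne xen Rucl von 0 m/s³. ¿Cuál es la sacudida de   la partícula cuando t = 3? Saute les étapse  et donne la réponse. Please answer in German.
Der Ruck bei t = 3 ist j = 12.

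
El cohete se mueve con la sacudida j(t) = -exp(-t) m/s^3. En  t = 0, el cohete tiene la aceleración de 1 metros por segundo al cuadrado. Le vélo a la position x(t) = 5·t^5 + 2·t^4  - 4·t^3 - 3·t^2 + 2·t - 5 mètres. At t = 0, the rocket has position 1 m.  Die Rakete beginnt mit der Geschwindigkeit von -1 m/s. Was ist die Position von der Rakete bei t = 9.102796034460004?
Um dies zu lösen, müssen wir 3 Stammfunktionen unserer Gleichung für den Ruck j(t) = -exp(-t) finden. Das Integral von dem Ruck, mit a(0) = 1, ergibt die Beschleunigung: a(t) = exp(-t). Mit ∫a(t)dt und Anwendung von v(0) = -1, finden wir v(t) = -exp(-t). Mit ∫v(t)dt und Anwendung von x(0) = 1, finden wir x(t) = exp(-t). Aus der Gleichung für die Position x(t) = exp(-t), setzen wir t = 9.102796034460004 ein und erhalten x = 0.000111354023126006.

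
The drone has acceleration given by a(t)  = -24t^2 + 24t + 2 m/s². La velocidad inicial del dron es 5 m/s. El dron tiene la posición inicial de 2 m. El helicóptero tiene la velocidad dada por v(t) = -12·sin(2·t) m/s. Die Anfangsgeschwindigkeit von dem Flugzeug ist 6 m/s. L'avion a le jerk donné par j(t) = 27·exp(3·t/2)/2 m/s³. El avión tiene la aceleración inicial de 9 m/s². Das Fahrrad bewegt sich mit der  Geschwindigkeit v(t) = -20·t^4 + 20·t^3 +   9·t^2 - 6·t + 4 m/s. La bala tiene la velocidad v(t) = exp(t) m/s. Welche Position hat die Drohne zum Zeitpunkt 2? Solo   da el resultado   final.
x(2) = 16.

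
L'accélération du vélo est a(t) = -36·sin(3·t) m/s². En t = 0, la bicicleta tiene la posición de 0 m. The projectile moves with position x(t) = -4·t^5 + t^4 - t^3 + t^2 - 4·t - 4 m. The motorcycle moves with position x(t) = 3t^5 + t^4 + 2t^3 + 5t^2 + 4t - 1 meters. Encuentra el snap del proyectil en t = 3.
Debemos derivar nuestra ecuación de la posición x(t) = -4·t^5 + t^4 - t^3 + t^2 - 4·t - 4 4 veces. Derivando la posición, obtenemos la velocidad: v(t) = -20·t^4 + 4·t^3 - 3·t^2 + 2·t - 4. Tomando d/dt de v(t), encontramos a(t) = -80·t^3 + 12·t^2 - 6·t + 2. Tomando d/dt de a(t), encontramos j(t) = -240·t^2 + 24·t - 6. La derivada de la sacudida da el snap: s(t) = 24 - 480·t. De la ecuación del snap s(t) = 24 - 480·t, sustituimos t = 3 para obtener s = -1416.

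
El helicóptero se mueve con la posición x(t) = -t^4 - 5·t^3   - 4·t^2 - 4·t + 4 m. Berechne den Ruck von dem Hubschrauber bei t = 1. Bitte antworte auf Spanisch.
Partiendo de la posición x(t) = -t^4 - 5·t^3 - 4·t^2 - 4·t + 4, tomamos 3 derivadas. Tomando d/dt de x(t), encontramos v(t) = -4·t^3 - 15·t^2 - 8·t - 4. Tomando d/dt de v(t), encontramos a(t) = -12·t^2 - 30·t - 8. Derivando la aceleración, obtenemos la sacudida: j(t) = -24·t - 30. Tenemos la sacudida j(t) = -24·t - 30. Sustituyendo t = 1: j(1) = -54.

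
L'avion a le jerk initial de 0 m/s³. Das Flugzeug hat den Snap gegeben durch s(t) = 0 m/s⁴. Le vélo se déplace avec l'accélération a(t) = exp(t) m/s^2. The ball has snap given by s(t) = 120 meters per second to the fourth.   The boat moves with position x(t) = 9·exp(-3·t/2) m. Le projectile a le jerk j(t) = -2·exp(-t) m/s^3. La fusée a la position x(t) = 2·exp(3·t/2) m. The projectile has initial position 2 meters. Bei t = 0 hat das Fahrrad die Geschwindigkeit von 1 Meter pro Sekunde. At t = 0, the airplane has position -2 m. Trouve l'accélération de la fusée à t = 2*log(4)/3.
Pour résoudre ceci, nous devons prendre 2 dérivées de notre équation de la position x(t) = 2·exp(3·t/2). La dérivée de la position donne la vitesse: v(t) = 3·exp(3·t/2). En dérivant la vitesse, nous obtenons l'accélération: a(t) = 9·exp(3·t/2)/2. Nous avons l'accélération a(t) = 9·exp(3·t/2)/2. En substituant t = 2*log(4)/3: a(2*log(4)/3) = 18.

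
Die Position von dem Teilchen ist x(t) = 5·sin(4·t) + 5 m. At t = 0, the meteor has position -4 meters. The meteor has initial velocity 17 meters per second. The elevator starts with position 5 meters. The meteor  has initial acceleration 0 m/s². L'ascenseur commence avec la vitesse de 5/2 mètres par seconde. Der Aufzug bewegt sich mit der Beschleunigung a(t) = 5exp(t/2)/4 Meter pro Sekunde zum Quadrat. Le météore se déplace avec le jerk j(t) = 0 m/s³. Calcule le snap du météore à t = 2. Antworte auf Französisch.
En partant du jerk j(t) = 0, nous prenons 1 dérivée. En dérivant le jerk, nous obtenons le snap: s(t) = 0. Nous avons le snap s(t) = 0. En substituant t = 2: s(2) = 0.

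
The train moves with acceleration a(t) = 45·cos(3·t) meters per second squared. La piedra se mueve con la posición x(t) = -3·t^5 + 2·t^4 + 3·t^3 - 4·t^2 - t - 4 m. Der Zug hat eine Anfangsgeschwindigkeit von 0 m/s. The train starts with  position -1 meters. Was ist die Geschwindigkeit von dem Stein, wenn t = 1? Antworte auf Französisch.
Pour résoudre ceci, nous devons prendre 1 dérivée de notre équation de la position x(t) = -3·t^5 + 2·t^4 + 3·t^3 - 4·t^2 - t - 4. En dérivant la position, nous obtenons la vitesse: v(t) = -15·t^4 + 8·t^3 + 9·t^2 - 8·t - 1. En utilisant v(t) = -15·t^4 + 8·t^3 + 9·t^2 - 8·t - 1 et en substituant t = 1, nous trouvons v = -7.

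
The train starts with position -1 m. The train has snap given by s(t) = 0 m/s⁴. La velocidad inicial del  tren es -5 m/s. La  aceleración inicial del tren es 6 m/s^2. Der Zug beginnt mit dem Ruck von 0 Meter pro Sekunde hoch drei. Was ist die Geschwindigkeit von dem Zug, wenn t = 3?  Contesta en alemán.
Um dies zu lösen, müssen wir 3 Integrale unserer Gleichung für den Snap s(t) = 0 finden. Die Stammfunktion von dem Snap ist der Ruck. Mit j(0) = 0 erhalten wir j(t) = 0. Die Stammfunktion von dem Ruck, mit a(0) = 6, ergibt die Beschleunigung: a(t) = 6. Mit ∫a(t)dt und Anwendung von v(0) = -5, finden wir v(t) = 6·t - 5. Mit v(t) = 6·t - 5 und Einsetzen von t = 3, finden wir v = 13.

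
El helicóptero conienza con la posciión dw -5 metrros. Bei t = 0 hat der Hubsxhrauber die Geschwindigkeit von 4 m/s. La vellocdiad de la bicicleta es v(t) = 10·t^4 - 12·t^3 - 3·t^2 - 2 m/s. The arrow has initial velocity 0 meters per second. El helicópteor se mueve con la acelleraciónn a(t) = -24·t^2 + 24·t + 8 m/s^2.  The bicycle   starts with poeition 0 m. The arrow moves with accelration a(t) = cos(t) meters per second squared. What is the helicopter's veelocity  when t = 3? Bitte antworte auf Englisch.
To solve this, we need to take 1 integral of our acceleration equation a(t) = -24·t^2 + 24·t + 8. Finding the integral of a(t) and using v(0) = 4: v(t) = -8·t^3 + 12·t^2 + 8·t + 4. From the given velocity equation v(t) = -8·t^3 + 12·t^2 + 8·t + 4, we substitute t = 3 to get v = -80.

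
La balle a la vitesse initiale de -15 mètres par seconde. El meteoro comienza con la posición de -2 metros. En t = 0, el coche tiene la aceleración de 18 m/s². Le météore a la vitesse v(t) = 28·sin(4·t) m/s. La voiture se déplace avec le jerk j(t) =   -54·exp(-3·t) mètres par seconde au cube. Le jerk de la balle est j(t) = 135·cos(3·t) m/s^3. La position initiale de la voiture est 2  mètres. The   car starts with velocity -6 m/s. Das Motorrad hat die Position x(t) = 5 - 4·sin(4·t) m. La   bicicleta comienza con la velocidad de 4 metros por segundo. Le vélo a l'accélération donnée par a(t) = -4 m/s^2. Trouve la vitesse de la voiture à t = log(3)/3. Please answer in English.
We need to integrate our jerk equation j(t) = -54·exp(-3·t) 2 times. Finding the antiderivative of j(t) and using a(0) = 18: a(t) = 18·exp(-3·t). Finding the integral of a(t) and using v(0) = -6: v(t) = -6·exp(-3·t). From the given velocity equation v(t) = -6·exp(-3·t), we substitute t = log(3)/3 to get v = -2.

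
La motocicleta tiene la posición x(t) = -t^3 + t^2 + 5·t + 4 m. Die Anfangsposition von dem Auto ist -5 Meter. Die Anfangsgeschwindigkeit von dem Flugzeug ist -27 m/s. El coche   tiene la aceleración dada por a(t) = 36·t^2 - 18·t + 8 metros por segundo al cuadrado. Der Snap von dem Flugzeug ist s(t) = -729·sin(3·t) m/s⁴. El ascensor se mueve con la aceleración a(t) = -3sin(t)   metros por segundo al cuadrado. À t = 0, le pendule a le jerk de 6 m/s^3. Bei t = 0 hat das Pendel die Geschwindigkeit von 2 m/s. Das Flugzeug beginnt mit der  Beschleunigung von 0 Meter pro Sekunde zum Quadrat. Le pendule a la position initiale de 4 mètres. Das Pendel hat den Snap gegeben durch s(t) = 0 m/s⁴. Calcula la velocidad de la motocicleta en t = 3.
Debemos derivar nuestra ecuación de la posición x(t) = -t^3 + t^2 + 5·t + 4 1 vez. La derivada de la posición da la velocidad: v(t) = -3·t^2 + 2·t + 5. De la ecuación de la velocidad v(t) = -3·t^2 + 2·t + 5, sustituimos t = 3 para obtener v = -16.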